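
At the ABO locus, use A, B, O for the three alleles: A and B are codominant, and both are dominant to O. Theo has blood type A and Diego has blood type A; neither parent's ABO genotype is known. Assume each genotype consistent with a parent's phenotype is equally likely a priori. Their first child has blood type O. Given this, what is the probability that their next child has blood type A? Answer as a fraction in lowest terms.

3/4

Possible genotypes: Theo ∈ {AA, AO}; Diego ∈ {AA, AO}.
Weight each parental genotype pair by prior × P(type-O child):
  AO × AO: posterior weight 1; P(next child type A) = 3/4.
Weighted sum = 3/4.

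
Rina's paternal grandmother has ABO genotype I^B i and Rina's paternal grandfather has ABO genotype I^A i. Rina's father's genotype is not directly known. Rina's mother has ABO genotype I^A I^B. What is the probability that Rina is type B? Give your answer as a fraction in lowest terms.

Rina's father's ABO genotype from I^B i × I^A i: 1/4 I^A I^B, 1/4 I^A i, 1/4 I^B i, 1/4 i i.
Crossing each possibility with the mother I^A I^B and summing P(type B): 1/4·1/4 + 1/4·1/4 + 1/4·1/2 + 1/4·1/2 = 3/8.

3/8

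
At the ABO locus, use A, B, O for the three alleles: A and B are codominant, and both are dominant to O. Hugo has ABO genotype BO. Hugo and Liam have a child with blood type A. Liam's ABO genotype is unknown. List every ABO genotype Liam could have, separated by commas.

AA, AB, AO

For each candidate genotype of Liam, check whether crossing it with BO can produce every observed child phenotype.
  AA → possible child types {A, AB} ✓
  AB → possible child types {A, B, AB} ✓
  AO → possible child types {O, A, B, AB} ✓
  BB → possible child types {B} ✗
  BO → possible child types {O, B} ✗
  OO → possible child types {O, B} ✗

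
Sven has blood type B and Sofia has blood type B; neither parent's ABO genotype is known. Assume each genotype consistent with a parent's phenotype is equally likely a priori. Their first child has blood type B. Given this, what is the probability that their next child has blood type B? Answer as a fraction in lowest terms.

Possible genotypes: Sven ∈ {BB, BO}; Sofia ∈ {BB, BO}.
Weight each parental genotype pair by prior × P(type-B child):
  BB × BB: posterior weight 4/15; P(next child type B) = 1.
  BB × BO: posterior weight 4/15; P(next child type B) = 1.
  BO × BB: posterior weight 4/15; P(next child type B) = 1.
  BO × BO: posterior weight 1/5; P(next child type B) = 3/4.
Weighted sum = 19/20.

19/20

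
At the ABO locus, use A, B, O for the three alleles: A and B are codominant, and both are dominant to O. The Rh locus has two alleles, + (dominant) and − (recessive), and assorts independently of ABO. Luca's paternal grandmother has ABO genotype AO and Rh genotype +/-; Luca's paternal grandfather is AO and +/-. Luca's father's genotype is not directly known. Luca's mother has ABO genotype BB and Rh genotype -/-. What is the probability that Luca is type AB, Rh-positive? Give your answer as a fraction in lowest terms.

1/4

Luca's father's ABO genotype from AO × AO: 1/4 AA, 1/2 AO, 1/4 OO.
Crossing each possibility with the mother BB and summing P(type AB): 1/4·1 + 1/2·1/2 + 1/4·0 = 1/2.
Similarly for Rh via the father's Rh distribution: P(Rh+) = 1/2.
Independent loci: 1/2 × 1/2 = 1/4.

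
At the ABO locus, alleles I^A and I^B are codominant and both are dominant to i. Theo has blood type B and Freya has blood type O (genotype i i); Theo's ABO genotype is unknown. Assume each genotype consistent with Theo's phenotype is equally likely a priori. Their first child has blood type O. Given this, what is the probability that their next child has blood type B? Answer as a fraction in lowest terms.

Possible genotypes: Theo ∈ {I^B I^B, I^B i}; Freya ∈ {i i}.
Weight each parental genotype pair by prior × P(type-O child):
  I^B i × i i: posterior weight 1; P(next child type B) = 1/2.
Weighted sum = 1/2.

1/2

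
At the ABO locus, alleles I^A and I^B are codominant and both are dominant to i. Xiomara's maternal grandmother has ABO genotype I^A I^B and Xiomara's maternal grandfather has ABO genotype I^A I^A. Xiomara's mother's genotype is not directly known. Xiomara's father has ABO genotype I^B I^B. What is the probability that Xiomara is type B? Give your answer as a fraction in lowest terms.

1/4

Xiomara's mother's ABO genotype from I^A I^B × I^A I^A: 1/2 I^A I^A, 1/2 I^A I^B.
Crossing each possibility with the father I^B I^B and summing P(type B): 1/2·0 + 1/2·1/2 = 1/4.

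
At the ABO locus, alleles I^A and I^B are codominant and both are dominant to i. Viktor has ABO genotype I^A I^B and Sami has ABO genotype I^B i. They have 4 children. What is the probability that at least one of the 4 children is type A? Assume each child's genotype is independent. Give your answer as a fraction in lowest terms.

175/256

ABO cross I^A I^B × I^B i → 1/4 A, 1/2 B, 1/4 AB.
So P(type A) = 1/4 per child.
P(none) = (3/4)^4 = 81/256; P(at least one) = 1 − 81/256 = 175/256.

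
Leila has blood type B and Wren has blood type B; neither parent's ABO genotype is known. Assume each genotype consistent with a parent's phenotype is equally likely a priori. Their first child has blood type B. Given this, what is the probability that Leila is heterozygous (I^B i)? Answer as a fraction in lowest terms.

7/15

Possible genotypes: Leila ∈ {I^B I^B, I^B i}; Wren ∈ {I^B I^B, I^B i}.
Weight each parental genotype pair by prior × P(type-B child):
  I^B I^B × I^B I^B: posterior weight 4/15.
  I^B I^B × I^B i: posterior weight 4/15.
  I^B i × I^B I^B: posterior weight 4/15.
  I^B i × I^B i: posterior weight 1/5.
Sum the posterior weight over pairs where Leila is I^B i: 7/15.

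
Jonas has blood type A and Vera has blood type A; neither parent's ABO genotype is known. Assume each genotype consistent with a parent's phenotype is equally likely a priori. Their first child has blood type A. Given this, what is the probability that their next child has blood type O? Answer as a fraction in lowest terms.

Possible genotypes: Jonas ∈ {I^A I^A, I^A i}; Vera ∈ {I^A I^A, I^A i}.
Weight each parental genotype pair by prior × P(type-A child):
  I^A I^A × I^A I^A: posterior weight 4/15; P(next child type O) = 0.
  I^A I^A × I^A i: posterior weight 4/15; P(next child type O) = 0.
  I^A i × I^A I^A: posterior weight 4/15; P(next child type O) = 0.
  I^A i × I^A i: posterior weight 1/5; P(next child type O) = 1/4.
Weighted sum = 1/20.

1/20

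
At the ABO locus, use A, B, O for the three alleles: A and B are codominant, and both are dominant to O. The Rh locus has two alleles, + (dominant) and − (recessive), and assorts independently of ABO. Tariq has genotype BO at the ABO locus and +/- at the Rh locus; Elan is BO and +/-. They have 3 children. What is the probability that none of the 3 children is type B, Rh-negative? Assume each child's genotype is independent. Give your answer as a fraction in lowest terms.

2197/4096

ABO cross BO × BO → 1/4 O, 3/4 B.
Rh cross +/- × +/- → 3/4 Rh+, 1/4 Rh-; so P(type B, Rh-negative) = 3/4 × 1/4 = 3/16 per child.
P(not type B, Rh-negative) = 13/16 for one child; (13/16)^3 = 2197/4096.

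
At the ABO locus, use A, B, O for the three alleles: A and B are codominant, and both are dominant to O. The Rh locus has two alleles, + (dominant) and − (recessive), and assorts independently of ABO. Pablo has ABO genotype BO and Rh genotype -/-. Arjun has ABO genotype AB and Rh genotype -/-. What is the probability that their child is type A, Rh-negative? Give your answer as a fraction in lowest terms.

ABO cross BO × AB → offspring phenotypes: 1/4 A, 1/2 B, 1/4 AB.
Rh cross -/- × -/- → 1 Rh-.
Independent loci: P(type A, Rh-negative) = 1/4 × 1 = 1/4.

1/4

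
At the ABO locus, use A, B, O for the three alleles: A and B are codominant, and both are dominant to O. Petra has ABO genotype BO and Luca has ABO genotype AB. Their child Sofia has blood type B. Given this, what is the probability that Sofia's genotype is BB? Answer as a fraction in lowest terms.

1/2

Cross BO × AB → 1/4 AB, 1/4 AO, 1/4 BB, 1/4 BO.
Type-B genotypes among offspring: BB (1/4), BO (1/4); total 1/2.
P(BB | type B) = (1/4) / (1/2) = 1/2.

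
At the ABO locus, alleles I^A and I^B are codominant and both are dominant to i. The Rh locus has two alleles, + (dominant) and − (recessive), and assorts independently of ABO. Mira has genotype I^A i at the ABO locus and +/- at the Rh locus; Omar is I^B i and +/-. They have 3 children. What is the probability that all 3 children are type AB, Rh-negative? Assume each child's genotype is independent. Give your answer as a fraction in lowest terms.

1/4096

ABO cross I^A i × I^B i → 1/4 O, 1/4 A, 1/4 B, 1/4 AB.
Rh cross +/- × +/- → 3/4 Rh+, 1/4 Rh-; so P(type AB, Rh-negative) = 1/4 × 1/4 = 1/16 per child.
All 3 independent: (1/16)^3 = 1/4096.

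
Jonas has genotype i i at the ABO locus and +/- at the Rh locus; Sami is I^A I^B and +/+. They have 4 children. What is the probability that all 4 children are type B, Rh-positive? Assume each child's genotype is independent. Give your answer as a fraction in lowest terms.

1/16

ABO cross i i × I^A I^B → 1/2 A, 1/2 B.
Rh cross +/- × +/+ → 1 Rh+; so P(type B, Rh-positive) = 1/2 × 1 = 1/2 per child.
All 4 independent: (1/2)^4 = 1/16.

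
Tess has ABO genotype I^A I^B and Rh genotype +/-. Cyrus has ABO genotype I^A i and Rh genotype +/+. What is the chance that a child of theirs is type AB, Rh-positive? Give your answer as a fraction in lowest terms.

1/4

ABO cross I^A I^B × I^A i → offspring phenotypes: 1/2 A, 1/4 B, 1/4 AB.
Rh cross +/- × +/+ → 1 Rh+.
Independent loci: P(type AB, Rh-positive) = 1/4 × 1 = 1/4.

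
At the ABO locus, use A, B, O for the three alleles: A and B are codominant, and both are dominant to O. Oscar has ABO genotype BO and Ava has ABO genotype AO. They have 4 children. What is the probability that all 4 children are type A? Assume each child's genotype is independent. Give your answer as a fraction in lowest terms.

ABO cross BO × AO → 1/4 O, 1/4 A, 1/4 B, 1/4 AB.
So P(type A) = 1/4 per child.
All 4 independent: (1/4)^4 = 1/256.

1/256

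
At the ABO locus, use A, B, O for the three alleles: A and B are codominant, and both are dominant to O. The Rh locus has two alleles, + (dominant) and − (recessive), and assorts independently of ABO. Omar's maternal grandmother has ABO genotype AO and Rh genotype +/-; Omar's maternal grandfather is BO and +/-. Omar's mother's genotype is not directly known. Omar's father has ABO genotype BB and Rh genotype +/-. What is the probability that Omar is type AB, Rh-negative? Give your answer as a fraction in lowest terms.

Omar's mother's ABO genotype from AO × BO: 1/4 AB, 1/4 AO, 1/4 BO, 1/4 OO.
Crossing each possibility with the father BB and summing P(type AB): 1/4·1/2 + 1/4·1/2 + 1/4·0 + 1/4·0 = 1/4.
Similarly for Rh via the mother's Rh distribution: P(Rh-) = 1/4.
Independent loci: 1/4 × 1/4 = 1/16.

1/16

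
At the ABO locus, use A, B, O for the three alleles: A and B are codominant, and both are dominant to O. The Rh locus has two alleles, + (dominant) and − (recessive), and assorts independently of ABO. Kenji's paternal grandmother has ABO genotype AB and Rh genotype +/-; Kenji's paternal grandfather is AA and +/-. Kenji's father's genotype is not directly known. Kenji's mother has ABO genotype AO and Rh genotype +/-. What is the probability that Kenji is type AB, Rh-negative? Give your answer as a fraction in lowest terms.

Kenji's father's ABO genotype from AB × AA: 1/2 AA, 1/2 AB.
Crossing each possibility with the mother AO and summing P(type AB): 1/2·0 + 1/2·1/4 = 1/8.
Similarly for Rh via the father's Rh distribution: P(Rh-) = 1/4.
Independent loci: 1/8 × 1/4 = 1/32.

1/32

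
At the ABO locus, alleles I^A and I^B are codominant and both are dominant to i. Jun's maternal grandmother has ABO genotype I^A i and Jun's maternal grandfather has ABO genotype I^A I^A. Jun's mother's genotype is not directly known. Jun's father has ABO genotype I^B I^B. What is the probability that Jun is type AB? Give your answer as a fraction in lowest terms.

Jun's mother's ABO genotype from I^A i × I^A I^A: 1/2 I^A I^A, 1/2 I^A i.
Crossing each possibility with the father I^B I^B and summing P(type AB): 1/2·1 + 1/2·1/2 = 3/4.

3/4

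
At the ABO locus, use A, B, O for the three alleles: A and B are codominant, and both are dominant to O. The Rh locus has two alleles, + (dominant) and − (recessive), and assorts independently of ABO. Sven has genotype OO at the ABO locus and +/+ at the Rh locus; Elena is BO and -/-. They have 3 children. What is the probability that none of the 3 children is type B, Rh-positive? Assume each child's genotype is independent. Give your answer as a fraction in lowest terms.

ABO cross OO × BO → 1/2 O, 1/2 B.
Rh cross +/+ × -/- → 1 Rh+; so P(type B, Rh-positive) = 1/2 × 1 = 1/2 per child.
P(not type B, Rh-positive) = 1/2 for one child; (1/2)^3 = 1/8.

1/8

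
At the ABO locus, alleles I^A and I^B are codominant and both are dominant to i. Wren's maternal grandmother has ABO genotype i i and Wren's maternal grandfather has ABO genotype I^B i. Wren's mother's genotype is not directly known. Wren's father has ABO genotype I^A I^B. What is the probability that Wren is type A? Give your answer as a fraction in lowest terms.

3/8

Wren's mother's ABO genotype from i i × I^B i: 1/2 I^B i, 1/2 i i.
Crossing each possibility with the father I^A I^B and summing P(type A): 1/2·1/4 + 1/2·1/2 = 3/8.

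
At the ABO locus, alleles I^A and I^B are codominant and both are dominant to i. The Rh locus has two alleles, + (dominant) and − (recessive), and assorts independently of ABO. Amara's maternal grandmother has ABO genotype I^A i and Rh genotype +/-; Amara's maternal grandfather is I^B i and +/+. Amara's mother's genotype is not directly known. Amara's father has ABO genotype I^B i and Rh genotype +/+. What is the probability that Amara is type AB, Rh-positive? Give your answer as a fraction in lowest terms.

1/8

Amara's mother's ABO genotype from I^A i × I^B i: 1/4 I^A I^B, 1/4 I^A i, 1/4 I^B i, 1/4 i i.
Crossing each possibility with the father I^B i and summing P(type AB): 1/4·1/4 + 1/4·1/4 + 1/4·0 + 1/4·0 = 1/8.
Similarly for Rh via the mother's Rh distribution: P(Rh+) = 1.
Independent loci: 1/8 × 1 = 1/8.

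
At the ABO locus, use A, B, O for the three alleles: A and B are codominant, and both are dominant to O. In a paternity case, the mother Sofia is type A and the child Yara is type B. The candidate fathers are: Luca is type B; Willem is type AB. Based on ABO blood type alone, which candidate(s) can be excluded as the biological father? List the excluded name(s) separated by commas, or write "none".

none

A candidate is excluded only if no genotype consistent with his phenotype could produce a type B child with a type A mother.
Every candidate has at least one consistent genotype combination, so none can be excluded.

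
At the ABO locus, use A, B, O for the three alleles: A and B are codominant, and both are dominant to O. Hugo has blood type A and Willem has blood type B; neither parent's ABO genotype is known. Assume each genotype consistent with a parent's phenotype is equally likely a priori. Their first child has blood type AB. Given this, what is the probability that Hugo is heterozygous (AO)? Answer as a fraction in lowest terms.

1/3

Possible genotypes: Hugo ∈ {AA, AO}; Willem ∈ {BB, BO}.
Weight each parental genotype pair by prior × P(type-AB child):
  AA × BB: posterior weight 4/9.
  AA × BO: posterior weight 2/9.
  AO × BB: posterior weight 2/9.
  AO × BO: posterior weight 1/9.
Sum the posterior weight over pairs where Hugo is AO: 1/3.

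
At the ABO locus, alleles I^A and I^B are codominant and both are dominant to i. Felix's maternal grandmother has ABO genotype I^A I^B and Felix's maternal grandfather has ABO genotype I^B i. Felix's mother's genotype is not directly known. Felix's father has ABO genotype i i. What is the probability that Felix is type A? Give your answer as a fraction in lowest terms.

1/4

Felix's mother's ABO genotype from I^A I^B × I^B i: 1/4 I^A I^B, 1/4 I^A i, 1/4 I^B I^B, 1/4 I^B i.
Crossing each possibility with the father i i and summing P(type A): 1/4·1/2 + 1/4·1/2 + 1/4·0 + 1/4·0 = 1/4.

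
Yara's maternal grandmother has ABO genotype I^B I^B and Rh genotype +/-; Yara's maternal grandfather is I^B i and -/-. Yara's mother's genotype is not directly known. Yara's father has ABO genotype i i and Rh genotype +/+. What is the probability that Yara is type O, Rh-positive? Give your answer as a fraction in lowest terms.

1/4

Yara's mother's ABO genotype from I^B I^B × I^B i: 1/2 I^B I^B, 1/2 I^B i.
Crossing each possibility with the father i i and summing P(type O): 1/2·0 + 1/2·1/2 = 1/4.
Similarly for Rh via the mother's Rh distribution: P(Rh+) = 1.
Independent loci: 1/4 × 1 = 1/4.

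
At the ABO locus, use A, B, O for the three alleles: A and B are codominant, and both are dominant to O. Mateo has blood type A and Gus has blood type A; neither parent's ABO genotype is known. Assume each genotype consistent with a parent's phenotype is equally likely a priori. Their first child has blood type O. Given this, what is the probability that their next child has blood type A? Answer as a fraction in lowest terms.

3/4

Possible genotypes: Mateo ∈ {AA, AO}; Gus ∈ {AA, AO}.
Weight each parental genotype pair by prior × P(type-O child):
  AO × AO: posterior weight 1; P(next child type A) = 3/4.
Weighted sum = 3/4.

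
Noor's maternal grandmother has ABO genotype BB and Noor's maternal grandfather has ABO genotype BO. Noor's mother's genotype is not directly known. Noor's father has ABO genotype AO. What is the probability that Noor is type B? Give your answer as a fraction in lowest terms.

3/8

Noor's mother's ABO genotype from BB × BO: 1/2 BB, 1/2 BO.
Crossing each possibility with the father AO and summing P(type B): 1/2·1/2 + 1/2·1/4 = 3/8.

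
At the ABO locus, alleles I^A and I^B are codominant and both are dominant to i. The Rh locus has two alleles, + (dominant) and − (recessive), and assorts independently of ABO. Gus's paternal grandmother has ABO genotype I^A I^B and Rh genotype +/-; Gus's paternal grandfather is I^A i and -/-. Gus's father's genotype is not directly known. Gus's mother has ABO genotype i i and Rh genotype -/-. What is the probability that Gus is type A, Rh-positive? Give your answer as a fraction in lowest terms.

Gus's father's ABO genotype from I^A I^B × I^A i: 1/4 I^A I^A, 1/4 I^A I^B, 1/4 I^A i, 1/4 I^B i.
Crossing each possibility with the mother i i and summing P(type A): 1/4·1 + 1/4·1/2 + 1/4·1/2 + 1/4·0 = 1/2.
Similarly for Rh via the father's Rh distribution: P(Rh+) = 1/4.
Independent loci: 1/2 × 1/4 = 1/8.

1/8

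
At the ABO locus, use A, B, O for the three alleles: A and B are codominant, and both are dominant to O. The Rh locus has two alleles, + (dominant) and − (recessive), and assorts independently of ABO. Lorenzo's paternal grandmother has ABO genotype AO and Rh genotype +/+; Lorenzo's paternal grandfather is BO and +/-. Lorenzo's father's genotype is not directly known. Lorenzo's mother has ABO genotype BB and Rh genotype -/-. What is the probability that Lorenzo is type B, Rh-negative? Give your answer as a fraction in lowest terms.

Lorenzo's father's ABO genotype from AO × BO: 1/4 AB, 1/4 AO, 1/4 BO, 1/4 OO.
Crossing each possibility with the mother BB and summing P(type B): 1/4·1/2 + 1/4·1/2 + 1/4·1 + 1/4·1 = 3/4.
Similarly for Rh via the father's Rh distribution: P(Rh-) = 1/4.
Independent loci: 3/4 × 1/4 = 3/16.

3/16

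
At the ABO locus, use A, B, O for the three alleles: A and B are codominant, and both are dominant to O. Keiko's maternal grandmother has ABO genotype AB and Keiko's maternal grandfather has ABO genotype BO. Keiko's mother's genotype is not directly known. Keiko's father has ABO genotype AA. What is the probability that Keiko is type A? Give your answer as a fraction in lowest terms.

1/2

Keiko's mother's ABO genotype from AB × BO: 1/4 AB, 1/4 AO, 1/4 BB, 1/4 BO.
Crossing each possibility with the father AA and summing P(type A): 1/4·1/2 + 1/4·1 + 1/4·0 + 1/4·1/2 = 1/2.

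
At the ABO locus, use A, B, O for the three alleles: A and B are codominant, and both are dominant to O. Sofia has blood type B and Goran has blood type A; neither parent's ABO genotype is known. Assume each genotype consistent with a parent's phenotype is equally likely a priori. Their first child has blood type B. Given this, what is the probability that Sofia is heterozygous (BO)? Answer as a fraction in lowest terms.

1/3

Possible genotypes: Sofia ∈ {BB, BO}; Goran ∈ {AA, AO}.
Weight each parental genotype pair by prior × P(type-B child):
  BB × AO: posterior weight 2/3.
  BO × AO: posterior weight 1/3.
Sum the posterior weight over pairs where Sofia is BO: 1/3.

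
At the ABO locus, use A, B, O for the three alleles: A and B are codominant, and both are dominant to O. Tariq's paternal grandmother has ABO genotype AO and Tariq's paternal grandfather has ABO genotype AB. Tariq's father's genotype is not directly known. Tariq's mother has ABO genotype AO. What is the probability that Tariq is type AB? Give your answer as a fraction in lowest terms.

1/8

Tariq's father's ABO genotype from AO × AB: 1/4 AA, 1/4 AB, 1/4 AO, 1/4 BO.
Crossing each possibility with the mother AO and summing P(type AB): 1/4·0 + 1/4·1/4 + 1/4·0 + 1/4·1/4 = 1/8.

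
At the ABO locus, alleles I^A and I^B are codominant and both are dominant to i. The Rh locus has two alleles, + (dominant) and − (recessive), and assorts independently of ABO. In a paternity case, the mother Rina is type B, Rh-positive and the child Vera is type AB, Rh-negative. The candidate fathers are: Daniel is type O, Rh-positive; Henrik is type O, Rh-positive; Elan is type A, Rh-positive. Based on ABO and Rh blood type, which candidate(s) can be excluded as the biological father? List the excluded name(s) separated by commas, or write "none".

Daniel, Henrik

A candidate is excluded only if no genotype consistent with his phenotype could produce a type AB, Rh-negative child with a type B, Rh-positive mother.
Daniel (type O, Rh+): no genotype consistent with that phenotype can produce a type-AB Rh- child with a type-B mother.
Henrik (type O, Rh+): no genotype consistent with that phenotype can produce a type-AB Rh- child with a type-B mother.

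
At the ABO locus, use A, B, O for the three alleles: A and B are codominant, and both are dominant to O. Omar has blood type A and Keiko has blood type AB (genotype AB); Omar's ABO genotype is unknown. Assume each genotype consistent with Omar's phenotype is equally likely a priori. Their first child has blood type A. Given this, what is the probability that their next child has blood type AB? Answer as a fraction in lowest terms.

Possible genotypes: Omar ∈ {AA, AO}; Keiko ∈ {AB}.
Weight each parental genotype pair by prior × P(type-A child):
  AA × AB: posterior weight 1/2; P(next child type AB) = 1/2.
  AO × AB: posterior weight 1/2; P(next child type AB) = 1/4.
Weighted sum = 3/8.

3/8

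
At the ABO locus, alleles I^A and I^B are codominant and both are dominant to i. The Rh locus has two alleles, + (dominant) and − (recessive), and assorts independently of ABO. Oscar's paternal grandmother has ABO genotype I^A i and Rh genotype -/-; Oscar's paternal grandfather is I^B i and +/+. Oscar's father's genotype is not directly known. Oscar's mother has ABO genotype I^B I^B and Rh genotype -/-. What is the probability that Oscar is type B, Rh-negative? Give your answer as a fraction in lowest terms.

3/8

Oscar's father's ABO genotype from I^A i × I^B i: 1/4 I^A I^B, 1/4 I^A i, 1/4 I^B i, 1/4 i i.
Crossing each possibility with the mother I^B I^B and summing P(type B): 1/4·1/2 + 1/4·1/2 + 1/4·1 + 1/4·1 = 3/4.
Similarly for Rh via the father's Rh distribution: P(Rh-) = 1/2.
Independent loci: 3/4 × 1/2 = 3/8.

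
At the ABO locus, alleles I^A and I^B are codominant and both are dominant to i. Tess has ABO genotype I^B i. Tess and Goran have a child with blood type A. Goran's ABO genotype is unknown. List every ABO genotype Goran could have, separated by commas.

For each candidate genotype of Goran, check whether crossing it with I^B i can produce every observed child phenotype.
  I^A I^A → possible child types {A, AB} ✓
  I^A I^B → possible child types {A, B, AB} ✓
  I^A i → possible child types {O, A, B, AB} ✓
  I^B I^B → possible child types {B} ✗
  I^B i → possible child types {O, B} ✗
  i i → possible child types {O, B} ✗

I^A I^A, I^A I^B, I^A i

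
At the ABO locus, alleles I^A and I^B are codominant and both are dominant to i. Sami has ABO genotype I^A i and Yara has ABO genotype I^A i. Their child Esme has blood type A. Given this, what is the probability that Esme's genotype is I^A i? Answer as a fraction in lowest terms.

Cross I^A i × I^A i → 1/4 I^A I^A, 1/2 I^A i, 1/4 i i.
Type-A genotypes among offspring: I^A I^A (1/4), I^A i (1/2); total 3/4.
P(I^A i | type A) = (1/2) / (3/4) = 2/3.

2/3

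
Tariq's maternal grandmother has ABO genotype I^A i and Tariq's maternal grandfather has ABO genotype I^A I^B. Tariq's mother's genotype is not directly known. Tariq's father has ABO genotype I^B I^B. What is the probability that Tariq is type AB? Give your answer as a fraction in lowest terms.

1/2

Tariq's mother's ABO genotype from I^A i × I^A I^B: 1/4 I^A I^A, 1/4 I^A I^B, 1/4 I^A i, 1/4 I^B i.
Crossing each possibility with the father I^B I^B and summing P(type AB): 1/4·1 + 1/4·1/2 + 1/4·1/2 + 1/4·0 = 1/2.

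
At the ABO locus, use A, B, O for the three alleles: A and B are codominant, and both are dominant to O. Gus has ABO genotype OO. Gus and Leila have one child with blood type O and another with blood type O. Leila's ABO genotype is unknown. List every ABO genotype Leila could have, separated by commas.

AO, BO, OO

For each candidate genotype of Leila, check whether crossing it with OO can produce every observed child phenotype.
  AA → possible child types {A} ✗
  AB → possible child types {A, B} ✗
  AO → possible child types {O, A} ✓
  BB → possible child types {B} ✗
  BO → possible child types {O, B} ✓
  OO → possible child types {O} ✓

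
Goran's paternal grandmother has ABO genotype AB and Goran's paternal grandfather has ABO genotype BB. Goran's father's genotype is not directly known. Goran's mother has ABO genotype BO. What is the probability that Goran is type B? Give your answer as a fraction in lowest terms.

Goran's father's ABO genotype from AB × BB: 1/2 AB, 1/2 BB.
Crossing each possibility with the mother BO and summing P(type B): 1/2·1/2 + 1/2·1 = 3/4.

3/4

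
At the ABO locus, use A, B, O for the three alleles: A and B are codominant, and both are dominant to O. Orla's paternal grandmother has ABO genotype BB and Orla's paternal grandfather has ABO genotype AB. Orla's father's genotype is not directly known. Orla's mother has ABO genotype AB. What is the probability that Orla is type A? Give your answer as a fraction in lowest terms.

1/8

Orla's father's ABO genotype from BB × AB: 1/2 AB, 1/2 BB.
Crossing each possibility with the mother AB and summing P(type A): 1/2·1/4 + 1/2·0 = 1/8.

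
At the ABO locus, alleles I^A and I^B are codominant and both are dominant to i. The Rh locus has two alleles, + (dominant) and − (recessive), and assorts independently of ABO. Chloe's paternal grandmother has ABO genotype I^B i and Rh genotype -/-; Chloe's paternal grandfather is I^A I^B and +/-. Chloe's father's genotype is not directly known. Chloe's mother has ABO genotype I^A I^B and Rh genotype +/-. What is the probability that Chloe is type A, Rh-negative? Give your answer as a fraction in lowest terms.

3/32

Chloe's father's ABO genotype from I^B i × I^A I^B: 1/4 I^A I^B, 1/4 I^A i, 1/4 I^B I^B, 1/4 I^B i.
Crossing each possibility with the mother I^A I^B and summing P(type A): 1/4·1/4 + 1/4·1/2 + 1/4·0 + 1/4·1/4 = 1/4.
Similarly for Rh via the father's Rh distribution: P(Rh-) = 3/8.
Independent loci: 1/4 × 3/8 = 3/32.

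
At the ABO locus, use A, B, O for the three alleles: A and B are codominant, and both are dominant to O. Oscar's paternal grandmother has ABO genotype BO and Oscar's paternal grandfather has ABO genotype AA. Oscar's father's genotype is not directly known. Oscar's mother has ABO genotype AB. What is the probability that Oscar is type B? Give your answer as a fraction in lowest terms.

1/4

Oscar's father's ABO genotype from BO × AA: 1/2 AB, 1/2 AO.
Crossing each possibility with the mother AB and summing P(type B): 1/2·1/4 + 1/2·1/4 = 1/4.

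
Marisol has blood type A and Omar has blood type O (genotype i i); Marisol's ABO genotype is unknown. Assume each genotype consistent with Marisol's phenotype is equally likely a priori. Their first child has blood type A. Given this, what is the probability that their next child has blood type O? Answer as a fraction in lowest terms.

1/6

Possible genotypes: Marisol ∈ {I^A I^A, I^A i}; Omar ∈ {i i}.
Weight each parental genotype pair by prior × P(type-A child):
  I^A I^A × i i: posterior weight 2/3; P(next child type O) = 0.
  I^A i × i i: posterior weight 1/3; P(next child type O) = 1/2.
Weighted sum = 1/6.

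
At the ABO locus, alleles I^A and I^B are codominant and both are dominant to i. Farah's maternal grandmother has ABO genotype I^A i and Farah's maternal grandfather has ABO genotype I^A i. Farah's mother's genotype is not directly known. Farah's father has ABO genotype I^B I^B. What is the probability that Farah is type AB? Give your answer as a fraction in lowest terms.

1/2

Farah's mother's ABO genotype from I^A i × I^A i: 1/4 I^A I^A, 1/2 I^A i, 1/4 i i.
Crossing each possibility with the father I^B I^B and summing P(type AB): 1/4·1 + 1/2·1/2 + 1/4·0 = 1/2.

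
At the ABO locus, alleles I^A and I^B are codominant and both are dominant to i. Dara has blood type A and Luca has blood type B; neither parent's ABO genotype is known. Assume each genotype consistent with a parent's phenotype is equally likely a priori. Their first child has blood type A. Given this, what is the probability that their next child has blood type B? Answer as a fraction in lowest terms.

Possible genotypes: Dara ∈ {I^A I^A, I^A i}; Luca ∈ {I^B I^B, I^B i}.
Weight each parental genotype pair by prior × P(type-A child):
  I^A I^A × I^B i: posterior weight 2/3; P(next child type B) = 0.
  I^A i × I^B i: posterior weight 1/3; P(next child type B) = 1/4.
Weighted sum = 1/12.

1/12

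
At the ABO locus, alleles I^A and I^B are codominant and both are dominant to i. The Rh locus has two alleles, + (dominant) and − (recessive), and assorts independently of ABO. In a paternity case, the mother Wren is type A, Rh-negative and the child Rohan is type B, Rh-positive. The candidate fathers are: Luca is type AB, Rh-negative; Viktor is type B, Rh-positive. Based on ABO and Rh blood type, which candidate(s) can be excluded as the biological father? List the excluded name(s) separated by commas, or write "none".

A candidate is excluded only if no genotype consistent with his phenotype could produce a type B, Rh-positive child with a type A, Rh-negative mother.
Luca (type AB, Rh-): no genotype consistent with that phenotype can produce a type-B Rh+ child with a type-A mother.

Luca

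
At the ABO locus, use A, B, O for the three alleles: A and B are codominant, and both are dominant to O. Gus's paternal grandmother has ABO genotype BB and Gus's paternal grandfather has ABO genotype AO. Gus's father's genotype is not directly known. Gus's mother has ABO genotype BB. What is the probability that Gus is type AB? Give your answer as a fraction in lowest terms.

Gus's father's ABO genotype from BB × AO: 1/2 AB, 1/2 BO.
Crossing each possibility with the mother BB and summing P(type AB): 1/2·1/2 + 1/2·0 = 1/4.

1/4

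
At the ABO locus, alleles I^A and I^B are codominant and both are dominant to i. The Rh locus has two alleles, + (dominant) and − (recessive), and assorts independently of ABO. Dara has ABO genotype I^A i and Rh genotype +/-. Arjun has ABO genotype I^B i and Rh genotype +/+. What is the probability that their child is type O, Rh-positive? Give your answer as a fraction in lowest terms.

1/4

ABO cross I^A i × I^B i → offspring phenotypes: 1/4 O, 1/4 A, 1/4 B, 1/4 AB.
Rh cross +/- × +/+ → 1 Rh+.
Independent loci: P(type O, Rh-positive) = 1/4 × 1 = 1/4.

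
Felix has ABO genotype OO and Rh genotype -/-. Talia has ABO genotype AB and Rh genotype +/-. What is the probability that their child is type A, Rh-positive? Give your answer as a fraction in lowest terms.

1/4

ABO cross OO × AB → offspring phenotypes: 1/2 A, 1/2 B.
Rh cross -/- × +/- → 1/2 Rh+, 1/2 Rh-.
Independent loci: P(type A, Rh-positive) = 1/2 × 1/2 = 1/4.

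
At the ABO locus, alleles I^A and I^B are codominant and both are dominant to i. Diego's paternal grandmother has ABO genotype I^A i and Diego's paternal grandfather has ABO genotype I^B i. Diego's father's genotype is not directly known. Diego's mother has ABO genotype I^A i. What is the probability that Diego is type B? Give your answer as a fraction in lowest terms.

1/8

Diego's father's ABO genotype from I^A i × I^B i: 1/4 I^A I^B, 1/4 I^A i, 1/4 I^B i, 1/4 i i.
Crossing each possibility with the mother I^A i and summing P(type B): 1/4·1/4 + 1/4·0 + 1/4·1/4 + 1/4·0 = 1/8.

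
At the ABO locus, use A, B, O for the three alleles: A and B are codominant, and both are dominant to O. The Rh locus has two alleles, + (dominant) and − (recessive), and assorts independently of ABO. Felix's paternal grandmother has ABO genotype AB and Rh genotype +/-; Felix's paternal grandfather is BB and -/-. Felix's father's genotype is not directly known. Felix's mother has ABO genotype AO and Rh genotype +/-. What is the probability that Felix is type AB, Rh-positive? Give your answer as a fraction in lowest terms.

Felix's father's ABO genotype from AB × BB: 1/2 AB, 1/2 BB.
Crossing each possibility with the mother AO and summing P(type AB): 1/2·1/4 + 1/2·1/2 = 3/8.
Similarly for Rh via the father's Rh distribution: P(Rh+) = 5/8.
Independent loci: 3/8 × 5/8 = 15/64.

15/64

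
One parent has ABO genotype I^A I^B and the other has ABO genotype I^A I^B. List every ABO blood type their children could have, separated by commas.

Gametes from I^A I^B × I^A I^B give offspring ABO genotypes I^A I^A, I^A I^B, I^B I^B, i.e. phenotypes A, B, AB.

A, B, AB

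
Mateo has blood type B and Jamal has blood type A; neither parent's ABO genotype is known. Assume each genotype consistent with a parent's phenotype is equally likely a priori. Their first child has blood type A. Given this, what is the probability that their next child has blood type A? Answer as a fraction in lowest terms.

Possible genotypes: Mateo ∈ {I^B I^B, I^B i}; Jamal ∈ {I^A I^A, I^A i}.
Weight each parental genotype pair by prior × P(type-A child):
  I^B i × I^A I^A: posterior weight 2/3; P(next child type A) = 1/2.
  I^B i × I^A i: posterior weight 1/3; P(next child type A) = 1/4.
Weighted sum = 5/12.

5/12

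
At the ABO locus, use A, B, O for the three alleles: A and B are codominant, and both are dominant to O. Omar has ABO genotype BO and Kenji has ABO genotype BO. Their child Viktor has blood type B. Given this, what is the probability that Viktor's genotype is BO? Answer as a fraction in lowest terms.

2/3

Cross BO × BO → 1/4 BB, 1/2 BO, 1/4 OO.
Type-B genotypes among offspring: BB (1/4), BO (1/2); total 3/4.
P(BO | type B) = (1/2) / (3/4) = 2/3.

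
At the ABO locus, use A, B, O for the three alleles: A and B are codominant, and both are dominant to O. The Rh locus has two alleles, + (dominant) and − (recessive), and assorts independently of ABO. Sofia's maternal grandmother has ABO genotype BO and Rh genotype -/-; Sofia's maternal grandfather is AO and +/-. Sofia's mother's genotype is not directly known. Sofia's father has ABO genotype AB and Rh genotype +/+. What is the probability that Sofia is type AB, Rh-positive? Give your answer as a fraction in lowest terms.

1/4

Sofia's mother's ABO genotype from BO × AO: 1/4 AB, 1/4 AO, 1/4 BO, 1/4 OO.
Crossing each possibility with the father AB and summing P(type AB): 1/4·1/2 + 1/4·1/4 + 1/4·1/4 + 1/4·0 = 1/4.
Similarly for Rh via the mother's Rh distribution: P(Rh+) = 1.
Independent loci: 1/4 × 1 = 1/4.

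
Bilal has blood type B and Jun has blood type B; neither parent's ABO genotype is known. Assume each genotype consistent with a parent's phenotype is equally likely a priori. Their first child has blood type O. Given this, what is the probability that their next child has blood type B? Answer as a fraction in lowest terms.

Possible genotypes: Bilal ∈ {BB, BO}; Jun ∈ {BB, BO}.
Weight each parental genotype pair by prior × P(type-O child):
  BO × BO: posterior weight 1; P(next child type B) = 3/4.
Weighted sum = 3/4.

3/4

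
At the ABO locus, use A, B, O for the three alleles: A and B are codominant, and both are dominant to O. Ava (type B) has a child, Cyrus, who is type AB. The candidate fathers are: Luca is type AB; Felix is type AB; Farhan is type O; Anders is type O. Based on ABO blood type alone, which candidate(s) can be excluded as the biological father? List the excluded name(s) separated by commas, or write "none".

Farhan, Anders

A candidate is excluded only if no genotype consistent with his phenotype could produce a type AB child with a type B mother.
Farhan (type O): no genotype consistent with that phenotype can produce a type-AB child with a type-B mother.
Anders (type O): no genotype consistent with that phenotype can produce a type-AB child with a type-B mother.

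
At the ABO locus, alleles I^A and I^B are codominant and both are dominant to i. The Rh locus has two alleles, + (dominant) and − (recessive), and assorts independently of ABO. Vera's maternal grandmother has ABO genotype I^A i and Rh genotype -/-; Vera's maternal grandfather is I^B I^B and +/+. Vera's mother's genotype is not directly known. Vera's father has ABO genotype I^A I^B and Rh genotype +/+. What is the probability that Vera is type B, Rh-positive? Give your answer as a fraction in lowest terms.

Vera's mother's ABO genotype from I^A i × I^B I^B: 1/2 I^A I^B, 1/2 I^B i.
Crossing each possibility with the father I^A I^B and summing P(type B): 1/2·1/4 + 1/2·1/2 = 3/8.
Similarly for Rh via the mother's Rh distribution: P(Rh+) = 1.
Independent loci: 3/8 × 1 = 3/8.

3/8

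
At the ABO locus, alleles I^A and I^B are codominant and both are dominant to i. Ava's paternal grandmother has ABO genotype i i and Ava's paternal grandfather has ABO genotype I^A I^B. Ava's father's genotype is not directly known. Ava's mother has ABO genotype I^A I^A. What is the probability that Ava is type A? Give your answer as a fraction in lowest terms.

3/4

Ava's father's ABO genotype from i i × I^A I^B: 1/2 I^A i, 1/2 I^B i.
Crossing each possibility with the mother I^A I^A and summing P(type A): 1/2·1 + 1/2·1/2 = 3/4.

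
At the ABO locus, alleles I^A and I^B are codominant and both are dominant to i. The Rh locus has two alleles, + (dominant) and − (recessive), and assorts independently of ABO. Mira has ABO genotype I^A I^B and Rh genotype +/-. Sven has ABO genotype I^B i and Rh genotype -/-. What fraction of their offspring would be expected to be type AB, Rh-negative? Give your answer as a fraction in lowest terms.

1/8

ABO cross I^A I^B × I^B i → offspring phenotypes: 1/4 A, 1/2 B, 1/4 AB.
Rh cross +/- × -/- → 1/2 Rh+, 1/2 Rh-.
Independent loci: P(type AB, Rh-negative) = 1/4 × 1/2 = 1/8.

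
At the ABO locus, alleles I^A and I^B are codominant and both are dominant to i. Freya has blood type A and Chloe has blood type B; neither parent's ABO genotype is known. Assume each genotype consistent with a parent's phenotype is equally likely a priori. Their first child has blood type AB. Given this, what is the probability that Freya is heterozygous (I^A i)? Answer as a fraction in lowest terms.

Possible genotypes: Freya ∈ {I^A I^A, I^A i}; Chloe ∈ {I^B I^B, I^B i}.
Weight each parental genotype pair by prior × P(type-AB child):
  I^A I^A × I^B I^B: posterior weight 4/9.
  I^A I^A × I^B i: posterior weight 2/9.
  I^A i × I^B I^B: posterior weight 2/9.
  I^A i × I^B i: posterior weight 1/9.
Sum the posterior weight over pairs where Freya is I^A i: 1/3.

1/3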